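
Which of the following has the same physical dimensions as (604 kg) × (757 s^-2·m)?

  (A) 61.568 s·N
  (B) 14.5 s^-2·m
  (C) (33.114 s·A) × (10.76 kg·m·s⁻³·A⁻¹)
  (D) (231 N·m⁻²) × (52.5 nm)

Reference: [kg] · [m·s⁻²] = kg·m·s⁻².
Each option:
  (A) N·s = kg·m·s⁻²·s = kg·m·s⁻¹
  (B) m·s⁻²
  (C) [s·A] · [kg·m·s⁻³·A⁻¹] = kg·m·s⁻²  ← same
  (D) [kg·m⁻¹·s⁻²] · [m] = kg·s⁻²
Only (C) matches kg·m·s⁻².

(C)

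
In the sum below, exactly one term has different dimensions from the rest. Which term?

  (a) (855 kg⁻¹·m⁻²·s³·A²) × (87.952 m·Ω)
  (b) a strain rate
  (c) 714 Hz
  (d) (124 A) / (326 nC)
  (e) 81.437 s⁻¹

Dimensions:
  (a) [kg⁻¹·m⁻²·s³·A²] · [kg·m³·s⁻³·A⁻²] = m
  (b) [strain rate] = s⁻¹
  (c) Hz = s⁻¹
  (d) [A] / [s·A] = s⁻¹
  (e) s⁻¹
All reduce to s⁻¹ except (a), which is m.

(a)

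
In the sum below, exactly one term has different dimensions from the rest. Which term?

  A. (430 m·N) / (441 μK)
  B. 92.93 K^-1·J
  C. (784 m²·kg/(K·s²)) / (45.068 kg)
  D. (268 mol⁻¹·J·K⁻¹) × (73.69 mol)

Dimensions:
  A. [kg·m²·s⁻²] / [K] = kg·m²·s⁻²·K⁻¹
  B. J·K⁻¹ = N·m·K⁻¹ = kg·m²·s⁻²·K⁻¹
  C. [kg·m²·s⁻²·K⁻¹] / [kg] = m²·s⁻²·K⁻¹
  D. [kg·m²·s⁻²·K⁻¹·mol⁻¹] · [mol] = kg·m²·s⁻²·K⁻¹
All reduce to kg·m²·s⁻²·K⁻¹ except C., which is m²·s⁻²·K⁻¹.

C.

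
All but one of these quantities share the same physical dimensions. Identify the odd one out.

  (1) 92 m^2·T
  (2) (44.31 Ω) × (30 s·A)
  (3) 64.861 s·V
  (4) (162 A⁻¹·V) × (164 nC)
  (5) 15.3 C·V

(5)

Dimensions:
  (1) T·m² = Wb·m⁻²·m² = kg·m²·s⁻²·A⁻¹
  (2) [kg·m²·s⁻³·A⁻²] · [s·A] = kg·m²·s⁻²·A⁻¹
  (3) V·s = J·C⁻¹·s = kg·m²·s⁻²·A⁻¹
  (4) [kg·m²·s⁻³·A⁻²] · [s·A] = kg·m²·s⁻²·A⁻¹
  (5) C·V = s·A·J·C⁻¹ = kg·m²·s⁻²
All reduce to kg·m²·s⁻²·A⁻¹ except (5), which is kg·m²·s⁻².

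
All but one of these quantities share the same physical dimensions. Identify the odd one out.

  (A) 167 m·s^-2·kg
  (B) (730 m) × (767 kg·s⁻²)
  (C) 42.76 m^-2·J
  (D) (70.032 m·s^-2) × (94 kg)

(C)

In SI base units:
  (A) kg·m·s⁻²
  (B) [m] · [kg·s⁻²] = kg·m·s⁻²
  (C) J·m⁻² = N·m·m⁻² = kg·s⁻²
  (D) [m·s⁻²] · [kg] = kg·m·s⁻²
All reduce to kg·m·s⁻² except (C), which is kg·s⁻².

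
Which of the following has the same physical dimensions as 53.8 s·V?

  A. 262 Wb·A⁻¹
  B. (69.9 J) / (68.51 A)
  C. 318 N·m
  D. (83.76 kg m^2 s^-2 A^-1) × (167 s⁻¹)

B.

Reference: V·s = J·C⁻¹·s = kg·m²·s⁻²·A⁻¹.
Each option:
  A. Wb·A⁻¹ = V·s·A⁻¹ = kg·m²·s⁻²·A⁻²
  B. [kg·m²·s⁻²] / [A] = kg·m²·s⁻²·A⁻¹  ← same
  C. N·m = kg·m·s⁻²·m = kg·m²·s⁻²
  D. [kg·m²·s⁻²·A⁻¹] · [s⁻¹] = kg·m²·s⁻³·A⁻¹
Only B. matches kg·m²·s⁻²·A⁻¹.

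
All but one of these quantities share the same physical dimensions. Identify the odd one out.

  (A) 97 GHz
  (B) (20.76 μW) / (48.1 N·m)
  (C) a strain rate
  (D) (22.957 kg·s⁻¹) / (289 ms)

(D)

In SI base units:
  (A) Hz = s⁻¹
  (B) [kg·m²·s⁻³] / [kg·m²·s⁻²] = s⁻¹
  (C) [strain rate] = s⁻¹
  (D) [kg·s⁻¹] / [s] = kg·s⁻²
All reduce to s⁻¹ except (D), which is kg·s⁻².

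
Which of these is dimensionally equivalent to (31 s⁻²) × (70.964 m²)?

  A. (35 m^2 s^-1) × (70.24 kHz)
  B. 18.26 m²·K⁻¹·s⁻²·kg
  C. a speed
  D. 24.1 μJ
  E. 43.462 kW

Reference: [s⁻²] · [m²] = m²·s⁻².
Each option:
  A. [m²·s⁻¹] · [s⁻¹] = m²·s⁻²  ← same
  B. kg·m²·s⁻²·K⁻¹
  C. [speed] = m·s⁻¹
  D. J = N·m = kg·m²·s⁻²
  E. W = J·s⁻¹ = kg·m²·s⁻³
Only A. matches m²·s⁻².

A.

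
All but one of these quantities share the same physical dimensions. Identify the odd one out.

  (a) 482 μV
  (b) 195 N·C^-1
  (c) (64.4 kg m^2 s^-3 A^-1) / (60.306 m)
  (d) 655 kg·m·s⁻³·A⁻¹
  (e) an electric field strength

Expand each in SI base units:
  (a) V = J·C⁻¹ = kg·m²·s⁻³·A⁻¹
  (b) N·C⁻¹ = kg·m·s⁻²·(s·A)⁻¹ = kg·m·s⁻³·A⁻¹
  (c) [kg·m²·s⁻³·A⁻¹] / [m] = kg·m·s⁻³·A⁻¹
  (d) kg·m·s⁻³·A⁻¹
  (e) [electric field strength] = kg·m·s⁻³·A⁻¹
All reduce to kg·m·s⁻³·A⁻¹ except (a), which is kg·m²·s⁻³·A⁻¹.

(a)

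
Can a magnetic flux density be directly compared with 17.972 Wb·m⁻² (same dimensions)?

Yes

Work out the base dimensions of each:
  a magnetic flux density:  [magnetic flux density] = kg·s⁻²·A⁻¹
  17.972 Wb·m⁻²:  Wb·m⁻² = V·s·m⁻² = kg·s⁻²·A⁻¹
Both are kg·s⁻²·A⁻¹, so they have the same dimensions and can be added.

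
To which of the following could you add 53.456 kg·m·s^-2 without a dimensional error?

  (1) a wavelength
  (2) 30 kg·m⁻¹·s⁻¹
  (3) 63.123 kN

Reference: kg·m·s⁻².
Each option:
  (1) [wavelength] = m
  (2) kg·m⁻¹·s⁻¹
  (3) N = kg·m·s⁻²  ← same
Only (3) matches kg·m·s⁻².

(3)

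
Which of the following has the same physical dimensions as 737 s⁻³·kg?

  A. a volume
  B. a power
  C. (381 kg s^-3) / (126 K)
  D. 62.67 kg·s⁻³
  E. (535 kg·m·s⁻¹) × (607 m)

Reference: kg·s⁻³.
Each option:
  A. [volume] = m³
  B. [power] = kg·m²·s⁻³
  C. [kg·s⁻³] / [K] = kg·s⁻³·K⁻¹
  D. kg·s⁻³  ← same
  E. [kg·m·s⁻¹] · [m] = kg·m²·s⁻¹
Only D. matches kg·s⁻³.

D.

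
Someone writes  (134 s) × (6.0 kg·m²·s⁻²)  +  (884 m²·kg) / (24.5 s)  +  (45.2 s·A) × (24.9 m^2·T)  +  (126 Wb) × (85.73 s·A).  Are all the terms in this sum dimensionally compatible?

Dimensions:
  (134 s) × (6.0 kg·m²·s⁻²):  [s] · [kg·m²·s⁻²] = kg·m²·s⁻¹
  (884 m²·kg) / (24.5 s):  [kg·m²] / [s] = kg·m²·s⁻¹
  (45.2 s·A) × (24.9 m^2·T):  [s·A] · [kg·m²·s⁻²·A⁻¹] = kg·m²·s⁻¹
  (126 Wb) × (85.73 s·A):  [kg·m²·s⁻²·A⁻¹] · [s·A] = kg·m²·s⁻¹
Every term reduces to kg·m²·s⁻¹.

Yes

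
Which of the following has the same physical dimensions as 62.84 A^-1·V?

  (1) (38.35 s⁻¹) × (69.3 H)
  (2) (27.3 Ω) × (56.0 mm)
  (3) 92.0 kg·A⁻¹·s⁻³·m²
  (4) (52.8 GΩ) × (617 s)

Reference: V·A⁻¹ = J·C⁻¹·A⁻¹ = kg·m²·s⁻³·A⁻².
Each option:
  (1) [s⁻¹] · [kg·m²·s⁻²·A⁻²] = kg·m²·s⁻³·A⁻²  ← same
  (2) [kg·m²·s⁻³·A⁻²] · [m] = kg·m³·s⁻³·A⁻²
  (3) kg·m²·s⁻³·A⁻¹
  (4) [kg·m²·s⁻³·A⁻²] · [s] = kg·m²·s⁻²·A⁻²
Only (1) matches kg·m²·s⁻³·A⁻².

(1)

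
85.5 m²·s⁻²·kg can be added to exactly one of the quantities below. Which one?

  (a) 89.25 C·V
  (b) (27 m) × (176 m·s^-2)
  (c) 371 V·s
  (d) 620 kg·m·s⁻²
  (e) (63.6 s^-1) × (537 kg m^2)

(a)

Reference: kg·m²·s⁻².
Each option:
  (a) C·V = s·A·J·C⁻¹ = kg·m²·s⁻²  ← same
  (b) [m] · [m·s⁻²] = m²·s⁻²
  (c) V·s = J·C⁻¹·s = kg·m²·s⁻²·A⁻¹
  (d) kg·m·s⁻²
  (e) [s⁻¹] · [kg·m²] = kg·m²·s⁻¹
Only (a) matches kg·m²·s⁻².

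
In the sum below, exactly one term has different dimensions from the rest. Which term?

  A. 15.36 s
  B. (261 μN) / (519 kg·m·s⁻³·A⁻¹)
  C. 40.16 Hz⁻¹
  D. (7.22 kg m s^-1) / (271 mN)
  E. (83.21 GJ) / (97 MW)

B.

Reduce each to base SI dimensions:
  A. s
  B. [kg·m·s⁻²] / [kg·m·s⁻³·A⁻¹] = s·A
  C. Hz⁻¹ = (s⁻¹)⁻¹ = s
  D. [kg·m·s⁻¹] / [kg·m·s⁻²] = s
  E. [kg·m²·s⁻²] / [kg·m²·s⁻³] = s
All reduce to s except B., which is s·A.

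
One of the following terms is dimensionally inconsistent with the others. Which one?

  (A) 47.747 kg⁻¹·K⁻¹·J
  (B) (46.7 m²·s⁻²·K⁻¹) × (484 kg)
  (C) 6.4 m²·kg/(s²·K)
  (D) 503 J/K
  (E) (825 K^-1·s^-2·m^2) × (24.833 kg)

(A)

Reduce each to base SI dimensions:
  (A) J·kg⁻¹·K⁻¹ = N·m·kg⁻¹·K⁻¹ = m²·s⁻²·K⁻¹
  (B) [m²·s⁻²·K⁻¹] · [kg] = kg·m²·s⁻²·K⁻¹
  (C) kg·m²·s⁻²·K⁻¹
  (D) J·K⁻¹ = N·m·K⁻¹ = kg·m²·s⁻²·K⁻¹
  (E) [m²·s⁻²·K⁻¹] · [kg] = kg·m²·s⁻²·K⁻¹
All reduce to kg·m²·s⁻²·K⁻¹ except (A), which is m²·s⁻²·K⁻¹.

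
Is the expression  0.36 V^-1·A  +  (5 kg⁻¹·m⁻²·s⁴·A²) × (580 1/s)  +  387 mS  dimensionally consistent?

Dimensions:
  0.36 V^-1·A:  A·V⁻¹ = A·(J·C⁻¹)⁻¹ = kg⁻¹·m⁻²·s³·A²
  (5 kg⁻¹·m⁻²·s⁴·A²) × (580 1/s):  [kg⁻¹·m⁻²·s⁴·A²] · [s⁻¹] = kg⁻¹·m⁻²·s³·A²
  387 mS:  S = Ω⁻¹ = kg⁻¹·m⁻²·s³·A²
Every term reduces to kg⁻¹·m⁻²·s³·A².

Yes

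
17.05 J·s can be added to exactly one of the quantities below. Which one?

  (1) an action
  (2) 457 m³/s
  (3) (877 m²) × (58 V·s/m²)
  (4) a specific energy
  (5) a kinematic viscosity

Reference: J·s = N·m·s = kg·m²·s⁻¹.
Each option:
  (1) [action] = kg·m²·s⁻¹  ← same
  (2) m³·s⁻¹
  (3) [m²] · [kg·s⁻²·A⁻¹] = kg·m²·s⁻²·A⁻¹
  (4) [specific energy] = m²·s⁻²
  (5) [kinematic viscosity] = m²·s⁻¹
Only (1) matches kg·m²·s⁻¹.

(1)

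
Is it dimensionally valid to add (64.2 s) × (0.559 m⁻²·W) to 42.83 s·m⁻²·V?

No

In SI base units:
  (64.2 s) × (0.559 m⁻²·W):  [s] · [kg·s⁻³] = kg·s⁻²
  42.83 s·m⁻²·V:  V·s·m⁻² = J·C⁻¹·s·m⁻² = kg·s⁻²·A⁻¹
kg·s⁻² ≠ kg·s⁻²·A⁻¹, so they cannot be added.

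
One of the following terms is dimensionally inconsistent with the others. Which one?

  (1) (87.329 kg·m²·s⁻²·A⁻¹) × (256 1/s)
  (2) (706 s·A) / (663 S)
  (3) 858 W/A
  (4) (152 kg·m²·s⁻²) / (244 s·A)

Reduce each to base SI dimensions:
  (1) [kg·m²·s⁻²·A⁻¹] · [s⁻¹] = kg·m²·s⁻³·A⁻¹
  (2) [s·A] / [kg⁻¹·m⁻²·s³·A²] = kg·m²·s⁻²·A⁻¹
  (3) W·A⁻¹ = J·s⁻¹·A⁻¹ = kg·m²·s⁻³·A⁻¹
  (4) [kg·m²·s⁻²] / [s·A] = kg·m²·s⁻³·A⁻¹
All reduce to kg·m²·s⁻³·A⁻¹ except (2), which is kg·m²·s⁻²·A⁻¹.

(2)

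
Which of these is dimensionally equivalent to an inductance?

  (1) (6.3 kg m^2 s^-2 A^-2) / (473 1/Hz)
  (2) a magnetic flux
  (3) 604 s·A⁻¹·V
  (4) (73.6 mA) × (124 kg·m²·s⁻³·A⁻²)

(3)

Reference: [inductance] = kg·m²·s⁻²·A⁻².
Each option:
  (1) [kg·m²·s⁻²·A⁻²] / [s] = kg·m²·s⁻³·A⁻²
  (2) [magnetic flux] = kg·m²·s⁻²·A⁻¹
  (3) V·s·A⁻¹ = J·C⁻¹·s·A⁻¹ = kg·m²·s⁻²·A⁻²  ← same
  (4) [A] · [kg·m²·s⁻³·A⁻²] = kg·m²·s⁻³·A⁻¹
Only (3) matches kg·m²·s⁻²·A⁻².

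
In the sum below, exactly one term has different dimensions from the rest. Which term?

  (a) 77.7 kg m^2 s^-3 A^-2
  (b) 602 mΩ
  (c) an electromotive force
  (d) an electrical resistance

Expand each in SI base units:
  (a) kg·m²·s⁻³·A⁻²
  (b) Ω = V·A⁻¹ = kg·m²·s⁻³·A⁻²
  (c) [electromotive force] = kg·m²·s⁻³·A⁻¹
  (d) [electrical resistance] = kg·m²·s⁻³·A⁻²
All reduce to kg·m²·s⁻³·A⁻² except (c), which is kg·m²·s⁻³·A⁻¹.

(c)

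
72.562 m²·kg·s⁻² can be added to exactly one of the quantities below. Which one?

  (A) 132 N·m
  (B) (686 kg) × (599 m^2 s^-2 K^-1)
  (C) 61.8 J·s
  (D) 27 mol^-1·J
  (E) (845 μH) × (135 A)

Reference: kg·m²·s⁻².
Each option:
  (A) N·m = kg·m·s⁻²·m = kg·m²·s⁻²  ← same
  (B) [kg] · [m²·s⁻²·K⁻¹] = kg·m²·s⁻²·K⁻¹
  (C) J·s = N·m·s = kg·m²·s⁻¹
  (D) J·mol⁻¹ = N·m·mol⁻¹ = kg·m²·s⁻²·mol⁻¹
  (E) [kg·m²·s⁻²·A⁻²] · [A] = kg·m²·s⁻²·A⁻¹
Only (A) matches kg·m²·s⁻².

(A)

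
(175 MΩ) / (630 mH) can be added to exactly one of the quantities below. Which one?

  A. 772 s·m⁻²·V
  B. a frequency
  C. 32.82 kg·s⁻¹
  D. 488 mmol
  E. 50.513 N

B.

Reference: [kg·m²·s⁻³·A⁻²] / [kg·m²·s⁻²·A⁻²] = s⁻¹.
Each option:
  A. V·s·m⁻² = J·C⁻¹·s·m⁻² = kg·s⁻²·A⁻¹
  B. [frequency] = s⁻¹  ← same
  C. kg·s⁻¹
  D. mol
  E. N = kg·m·s⁻²
Only B. matches s⁻¹.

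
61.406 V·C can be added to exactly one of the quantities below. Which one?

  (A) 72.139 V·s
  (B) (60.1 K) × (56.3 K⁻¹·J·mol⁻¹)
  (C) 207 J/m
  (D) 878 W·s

(D)

Reference: C·V = s·A·J·C⁻¹ = kg·m²·s⁻².
Each option:
  (A) V·s = J·C⁻¹·s = kg·m²·s⁻²·A⁻¹
  (B) [K] · [kg·m²·s⁻²·K⁻¹·mol⁻¹] = kg·m²·s⁻²·mol⁻¹
  (C) J·m⁻¹ = N·m·m⁻¹ = kg·m·s⁻²
  (D) W·s = J·s⁻¹·s = kg·m²·s⁻²  ← same
Only (D) matches kg·m²·s⁻².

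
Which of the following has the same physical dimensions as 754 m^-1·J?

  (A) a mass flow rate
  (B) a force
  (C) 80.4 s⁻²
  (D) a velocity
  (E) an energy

Reference: J·m⁻¹ = N·m·m⁻¹ = kg·m·s⁻².
Each option:
  (A) [mass flow rate] = kg·s⁻¹
  (B) [force] = kg·m·s⁻²  ← same
  (C) s⁻²
  (D) [velocity] = m·s⁻¹
  (E) [energy] = kg·m²·s⁻²
Only (B) matches kg·m·s⁻².

(B)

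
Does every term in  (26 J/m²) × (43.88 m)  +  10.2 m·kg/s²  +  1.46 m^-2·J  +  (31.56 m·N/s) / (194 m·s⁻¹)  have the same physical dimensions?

No

Expand each in SI base units:
  (26 J/m²) × (43.88 m):  [kg·s⁻²] · [m] = kg·m·s⁻²
  10.2 m·kg/s²:  kg·m·s⁻²
  1.46 m^-2·J:  J·m⁻² = N·m·m⁻² = kg·s⁻²
  (31.56 m·N/s) / (194 m·s⁻¹):  [kg·m²·s⁻³] / [m·s⁻¹] = kg·m·s⁻²
The terms do not share a single dimension (kg·m·s⁻² vs kg·s⁻²).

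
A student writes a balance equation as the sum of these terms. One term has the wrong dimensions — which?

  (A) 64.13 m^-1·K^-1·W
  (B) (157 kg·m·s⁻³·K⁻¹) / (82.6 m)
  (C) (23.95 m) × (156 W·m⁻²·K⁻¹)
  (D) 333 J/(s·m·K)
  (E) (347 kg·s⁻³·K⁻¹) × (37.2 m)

Work out the base dimensions of each:
  (A) W·m⁻¹·K⁻¹ = J·s⁻¹·m⁻¹·K⁻¹ = kg·m·s⁻³·K⁻¹
  (B) [kg·m·s⁻³·K⁻¹] / [m] = kg·s⁻³·K⁻¹
  (C) [m] · [kg·s⁻³·K⁻¹] = kg·m·s⁻³·K⁻¹
  (D) J·s⁻¹·m⁻¹·K⁻¹ = N·m·s⁻¹·m⁻¹·K⁻¹ = kg·m·s⁻³·K⁻¹
  (E) [kg·s⁻³·K⁻¹] · [m] = kg·m·s⁻³·K⁻¹
All reduce to kg·m·s⁻³·K⁻¹ except (B), which is kg·s⁻³·K⁻¹.

(B)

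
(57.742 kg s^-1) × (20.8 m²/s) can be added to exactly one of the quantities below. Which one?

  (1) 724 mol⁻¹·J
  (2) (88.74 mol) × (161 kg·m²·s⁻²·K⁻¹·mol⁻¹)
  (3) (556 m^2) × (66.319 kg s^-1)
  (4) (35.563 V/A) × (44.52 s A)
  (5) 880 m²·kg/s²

Reference: [kg·s⁻¹] · [m²·s⁻¹] = kg·m²·s⁻².
Each option:
  (1) J·mol⁻¹ = N·m·mol⁻¹ = kg·m²·s⁻²·mol⁻¹
  (2) [mol] · [kg·m²·s⁻²·K⁻¹·mol⁻¹] = kg·m²·s⁻²·K⁻¹
  (3) [m²] · [kg·s⁻¹] = kg·m²·s⁻¹
  (4) [kg·m²·s⁻³·A⁻²] · [s·A] = kg·m²·s⁻²·A⁻¹
  (5) kg·m²·s⁻²  ← same
Only (5) matches kg·m²·s⁻².

(5)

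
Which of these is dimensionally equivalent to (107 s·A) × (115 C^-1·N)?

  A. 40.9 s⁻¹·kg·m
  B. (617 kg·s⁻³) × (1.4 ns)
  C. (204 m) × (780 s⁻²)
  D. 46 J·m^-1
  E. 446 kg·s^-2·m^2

Reference: [s·A] · [kg·m·s⁻³·A⁻¹] = kg·m·s⁻².
Each option:
  A. kg·m·s⁻¹
  B. [kg·s⁻³] · [s] = kg·s⁻²
  C. [m] · [s⁻²] = m·s⁻²
  D. J·m⁻¹ = N·m·m⁻¹ = kg·m·s⁻²  ← same
  E. kg·m²·s⁻²
Only D. matches kg·m·s⁻².

D.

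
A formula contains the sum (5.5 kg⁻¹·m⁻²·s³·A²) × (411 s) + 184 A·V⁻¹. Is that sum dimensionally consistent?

Reduce each to base SI dimensions:
  (5.5 kg⁻¹·m⁻²·s³·A²) × (411 s):  [kg⁻¹·m⁻²·s³·A²] · [s] = kg⁻¹·m⁻²·s⁴·A²
  184 A·V⁻¹:  A·V⁻¹ = A·(J·C⁻¹)⁻¹ = kg⁻¹·m⁻²·s³·A²
kg⁻¹·m⁻²·s⁴·A² ≠ kg⁻¹·m⁻²·s³·A², so they cannot be added.

No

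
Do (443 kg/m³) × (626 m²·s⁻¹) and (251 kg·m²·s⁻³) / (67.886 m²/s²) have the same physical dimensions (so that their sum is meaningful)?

No

Dimensions:
  (443 kg/m³) × (626 m²·s⁻¹):  [kg·m⁻³] · [m²·s⁻¹] = kg·m⁻¹·s⁻¹
  (251 kg·m²·s⁻³) / (67.886 m²/s²):  [kg·m²·s⁻³] / [m²·s⁻²] = kg·s⁻¹
kg·m⁻¹·s⁻¹ ≠ kg·s⁻¹, so they cannot be added.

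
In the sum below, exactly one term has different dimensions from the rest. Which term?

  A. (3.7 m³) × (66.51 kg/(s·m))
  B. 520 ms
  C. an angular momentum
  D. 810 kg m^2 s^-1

Dimensions:
  A. [m³] · [kg·m⁻¹·s⁻¹] = kg·m²·s⁻¹
  B. s
  C. [angular momentum] = kg·m²·s⁻¹
  D. kg·m²·s⁻¹
All reduce to kg·m²·s⁻¹ except B., which is s.

B.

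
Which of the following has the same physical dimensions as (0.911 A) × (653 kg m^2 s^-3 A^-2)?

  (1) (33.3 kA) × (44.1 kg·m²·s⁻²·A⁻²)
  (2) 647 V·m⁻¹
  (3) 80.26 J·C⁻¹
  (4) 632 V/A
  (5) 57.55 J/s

(3)

Reference: [A] · [kg·m²·s⁻³·A⁻²] = kg·m²·s⁻³·A⁻¹.
Each option:
  (1) [A] · [kg·m²·s⁻²·A⁻²] = kg·m²·s⁻²·A⁻¹
  (2) V·m⁻¹ = J·C⁻¹·m⁻¹ = kg·m·s⁻³·A⁻¹
  (3) J·C⁻¹ = N·m·(s·A)⁻¹ = kg·m²·s⁻³·A⁻¹  ← same
  (4) V·A⁻¹ = J·C⁻¹·A⁻¹ = kg·m²·s⁻³·A⁻²
  (5) J·s⁻¹ = N·m·s⁻¹ = kg·m²·s⁻³
Only (3) matches kg·m²·s⁻³·A⁻¹.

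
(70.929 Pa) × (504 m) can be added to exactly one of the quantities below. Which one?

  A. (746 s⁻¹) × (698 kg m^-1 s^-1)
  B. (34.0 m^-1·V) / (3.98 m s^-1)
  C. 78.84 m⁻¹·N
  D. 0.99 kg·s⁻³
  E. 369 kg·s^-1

C.

Reference: [kg·m⁻¹·s⁻²] · [m] = kg·s⁻².
Each option:
  A. [s⁻¹] · [kg·m⁻¹·s⁻¹] = kg·m⁻¹·s⁻²
  B. [kg·m·s⁻³·A⁻¹] / [m·s⁻¹] = kg·s⁻²·A⁻¹
  C. N·m⁻¹ = kg·m·s⁻²·m⁻¹ = kg·s⁻²  ← same
  D. kg·s⁻³
  E. kg·s⁻¹
Only C. matches kg·s⁻².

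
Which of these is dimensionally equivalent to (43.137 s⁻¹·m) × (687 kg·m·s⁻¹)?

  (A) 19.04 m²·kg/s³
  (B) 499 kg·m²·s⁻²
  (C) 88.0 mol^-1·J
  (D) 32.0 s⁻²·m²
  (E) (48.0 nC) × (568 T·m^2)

Reference: [m·s⁻¹] · [kg·m·s⁻¹] = kg·m²·s⁻².
Each option:
  (A) kg·m²·s⁻³
  (B) kg·m²·s⁻²  ← same
  (C) J·mol⁻¹ = N·m·mol⁻¹ = kg·m²·s⁻²·mol⁻¹
  (D) m²·s⁻²
  (E) [s·A] · [kg·m²·s⁻²·A⁻¹] = kg·m²·s⁻¹
Only (B) matches kg·m²·s⁻².

(B)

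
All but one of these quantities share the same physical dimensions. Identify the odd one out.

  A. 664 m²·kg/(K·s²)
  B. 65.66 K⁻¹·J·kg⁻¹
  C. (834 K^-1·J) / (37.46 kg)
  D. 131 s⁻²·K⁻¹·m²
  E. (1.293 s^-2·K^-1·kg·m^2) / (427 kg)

A.

In SI base units:
  A. kg·m²·s⁻²·K⁻¹
  B. J·kg⁻¹·K⁻¹ = N·m·kg⁻¹·K⁻¹ = m²·s⁻²·K⁻¹
  C. [kg·m²·s⁻²·K⁻¹] / [kg] = m²·s⁻²·K⁻¹
  D. m²·s⁻²·K⁻¹
  E. [kg·m²·s⁻²·K⁻¹] / [kg] = m²·s⁻²·K⁻¹
All reduce to m²·s⁻²·K⁻¹ except A., which is kg·m²·s⁻²·K⁻¹.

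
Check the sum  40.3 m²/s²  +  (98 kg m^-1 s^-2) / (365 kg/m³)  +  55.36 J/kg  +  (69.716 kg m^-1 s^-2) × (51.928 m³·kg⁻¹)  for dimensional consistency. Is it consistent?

In SI base units:
  40.3 m²/s²:  m²·s⁻²
  (98 kg m^-1 s^-2) / (365 kg/m³):  [kg·m⁻¹·s⁻²] / [kg·m⁻³] = m²·s⁻²
  55.36 J/kg:  J·kg⁻¹ = N·m·kg⁻¹ = m²·s⁻²
  (69.716 kg m^-1 s^-2) × (51.928 m³·kg⁻¹):  [kg·m⁻¹·s⁻²] · [kg⁻¹·m³] = m²·s⁻²
Every term reduces to m²·s⁻².

Yes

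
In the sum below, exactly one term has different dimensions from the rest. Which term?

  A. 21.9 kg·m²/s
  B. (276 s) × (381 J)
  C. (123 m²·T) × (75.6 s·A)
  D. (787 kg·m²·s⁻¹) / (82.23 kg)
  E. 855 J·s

D.

Work out the base dimensions of each:
  A. kg·m²·s⁻¹
  B. [s] · [kg·m²·s⁻²] = kg·m²·s⁻¹
  C. [kg·m²·s⁻²·A⁻¹] · [s·A] = kg·m²·s⁻¹
  D. [kg·m²·s⁻¹] / [kg] = m²·s⁻¹
  E. J·s = N·m·s = kg·m²·s⁻¹
All reduce to kg·m²·s⁻¹ except D., which is m²·s⁻¹.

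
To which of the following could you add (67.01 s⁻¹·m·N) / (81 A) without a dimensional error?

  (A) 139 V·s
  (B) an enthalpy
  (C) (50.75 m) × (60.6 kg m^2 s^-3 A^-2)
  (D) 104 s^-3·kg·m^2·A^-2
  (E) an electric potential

Reference: [kg·m²·s⁻³] / [A] = kg·m²·s⁻³·A⁻¹.
Each option:
  (A) V·s = J·C⁻¹·s = kg·m²·s⁻²·A⁻¹
  (B) [enthalpy] = kg·m²·s⁻²
  (C) [m] · [kg·m²·s⁻³·A⁻²] = kg·m³·s⁻³·A⁻²
  (D) kg·m²·s⁻³·A⁻²
  (E) [electric potential] = kg·m²·s⁻³·A⁻¹  ← same
Only (E) matches kg·m²·s⁻³·A⁻¹.

(E)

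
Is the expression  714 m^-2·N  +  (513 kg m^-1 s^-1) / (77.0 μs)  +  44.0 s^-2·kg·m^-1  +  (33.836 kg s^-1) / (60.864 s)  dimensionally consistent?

Work out the base dimensions of each:
  714 m^-2·N:  N·m⁻² = kg·m·s⁻²·m⁻² = kg·m⁻¹·s⁻²
  (513 kg m^-1 s^-1) / (77.0 μs):  [kg·m⁻¹·s⁻¹] / [s] = kg·m⁻¹·s⁻²
  44.0 s^-2·kg·m^-1:  kg·m⁻¹·s⁻²
  (33.836 kg s^-1) / (60.864 s):  [kg·s⁻¹] / [s] = kg·s⁻²
The terms do not share a single dimension (kg·m⁻¹·s⁻² vs kg·s⁻²).

No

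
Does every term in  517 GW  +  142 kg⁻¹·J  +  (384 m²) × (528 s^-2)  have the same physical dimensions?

No

Dimensions:
  517 GW:  W = J·s⁻¹ = kg·m²·s⁻³
  142 kg⁻¹·J:  J·kg⁻¹ = N·m·kg⁻¹ = m²·s⁻²
  (384 m²) × (528 s^-2):  [m²] · [s⁻²] = m²·s⁻²
The terms do not share a single dimension (kg·m²·s⁻³ vs m²·s⁻²).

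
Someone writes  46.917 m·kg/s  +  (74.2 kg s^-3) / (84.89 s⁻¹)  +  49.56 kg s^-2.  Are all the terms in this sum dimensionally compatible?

No

Work out the base dimensions of each:
  46.917 m·kg/s:  kg·m·s⁻¹
  (74.2 kg s^-3) / (84.89 s⁻¹):  [kg·s⁻³] / [s⁻¹] = kg·s⁻²
  49.56 kg s^-2:  kg·s⁻²
The terms do not share a single dimension (kg·m·s⁻¹ vs kg·s⁻²).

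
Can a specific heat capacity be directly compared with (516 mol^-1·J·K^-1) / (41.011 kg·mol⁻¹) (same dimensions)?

Yes

Dimensions:
  a specific heat capacity:  [specific heat capacity] = m²·s⁻²·K⁻¹
  (516 mol^-1·J·K^-1) / (41.011 kg·mol⁻¹):  [kg·m²·s⁻²·K⁻¹·mol⁻¹] / [kg·mol⁻¹] = m²·s⁻²·K⁻¹
Both are m²·s⁻²·K⁻¹, so they have the same dimensions and can be added.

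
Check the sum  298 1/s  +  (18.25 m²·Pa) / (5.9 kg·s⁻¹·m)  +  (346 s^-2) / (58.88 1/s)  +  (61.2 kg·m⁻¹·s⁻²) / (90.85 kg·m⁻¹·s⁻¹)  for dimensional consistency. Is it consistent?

Yes

In SI base units:
  298 1/s:  s⁻¹
  (18.25 m²·Pa) / (5.9 kg·s⁻¹·m):  [kg·m·s⁻²] / [kg·m·s⁻¹] = s⁻¹
  (346 s^-2) / (58.88 1/s):  [s⁻²] / [s⁻¹] = s⁻¹
  (61.2 kg·m⁻¹·s⁻²) / (90.85 kg·m⁻¹·s⁻¹):  [kg·m⁻¹·s⁻²] / [kg·m⁻¹·s⁻¹] = s⁻¹
Every term reduces to s⁻¹.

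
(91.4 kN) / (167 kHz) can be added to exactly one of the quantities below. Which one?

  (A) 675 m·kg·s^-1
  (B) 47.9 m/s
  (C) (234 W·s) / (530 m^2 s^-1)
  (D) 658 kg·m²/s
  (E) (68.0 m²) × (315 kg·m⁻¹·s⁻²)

Reference: [kg·m·s⁻²] / [s⁻¹] = kg·m·s⁻¹.
Each option:
  (A) kg·m·s⁻¹  ← same
  (B) m·s⁻¹
  (C) [kg·m²·s⁻²] / [m²·s⁻¹] = kg·s⁻¹
  (D) kg·m²·s⁻¹
  (E) [m²] · [kg·m⁻¹·s⁻²] = kg·m·s⁻²
Only (A) matches kg·m·s⁻¹.

(A)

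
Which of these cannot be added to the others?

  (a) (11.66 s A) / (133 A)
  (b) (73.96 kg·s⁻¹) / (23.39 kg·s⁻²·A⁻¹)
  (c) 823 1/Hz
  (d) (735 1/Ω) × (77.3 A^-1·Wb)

In SI base units:
  (a) [s·A] / [A] = s
  (b) [kg·s⁻¹] / [kg·s⁻²·A⁻¹] = s·A
  (c) Hz⁻¹ = (s⁻¹)⁻¹ = s
  (d) [kg⁻¹·m⁻²·s³·A²] · [kg·m²·s⁻²·A⁻²] = s
All reduce to s except (b), which is s·A.

(b)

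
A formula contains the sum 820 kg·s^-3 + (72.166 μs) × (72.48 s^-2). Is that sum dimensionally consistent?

No

Dimensions:
  820 kg·s^-3:  kg·s⁻³
  (72.166 μs) × (72.48 s^-2):  [s] · [s⁻²] = s⁻¹
kg·s⁻³ ≠ s⁻¹, so they cannot be added.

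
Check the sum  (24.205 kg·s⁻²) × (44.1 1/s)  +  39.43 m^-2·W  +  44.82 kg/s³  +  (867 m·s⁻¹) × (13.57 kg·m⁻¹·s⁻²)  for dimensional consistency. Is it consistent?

In SI base units:
  (24.205 kg·s⁻²) × (44.1 1/s):  [kg·s⁻²] · [s⁻¹] = kg·s⁻³
  39.43 m^-2·W:  W·m⁻² = J·s⁻¹·m⁻² = kg·s⁻³
  44.82 kg/s³:  kg·s⁻³
  (867 m·s⁻¹) × (13.57 kg·m⁻¹·s⁻²):  [m·s⁻¹] · [kg·m⁻¹·s⁻²] = kg·s⁻³
Every term reduces to kg·s⁻³.

Yes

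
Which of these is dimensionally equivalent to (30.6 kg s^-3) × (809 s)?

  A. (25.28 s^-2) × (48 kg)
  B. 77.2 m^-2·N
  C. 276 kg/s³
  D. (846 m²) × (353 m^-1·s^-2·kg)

A.

Reference: [kg·s⁻³] · [s] = kg·s⁻².
Each option:
  A. [s⁻²] · [kg] = kg·s⁻²  ← same
  B. N·m⁻² = kg·m·s⁻²·m⁻² = kg·m⁻¹·s⁻²
  C. kg·s⁻³
  D. [m²] · [kg·m⁻¹·s⁻²] = kg·m·s⁻²
Only A. matches kg·s⁻².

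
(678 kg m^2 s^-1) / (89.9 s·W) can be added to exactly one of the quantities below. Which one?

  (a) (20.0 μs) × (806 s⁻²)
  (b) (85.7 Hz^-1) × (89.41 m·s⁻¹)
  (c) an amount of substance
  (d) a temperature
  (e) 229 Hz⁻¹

Reference: [kg·m²·s⁻¹] / [kg·m²·s⁻²] = s.
Each option:
  (a) [s] · [s⁻²] = s⁻¹
  (b) [s] · [m·s⁻¹] = m
  (c) [amount of substance] = mol
  (d) [temperature] = K
  (e) Hz⁻¹ = (s⁻¹)⁻¹ = s  ← same
Only (e) matches s.

(e)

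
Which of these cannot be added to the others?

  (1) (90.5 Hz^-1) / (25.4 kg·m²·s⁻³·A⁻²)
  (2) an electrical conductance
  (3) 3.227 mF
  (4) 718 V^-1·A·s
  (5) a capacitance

Expand each in SI base units:
  (1) [s] / [kg·m²·s⁻³·A⁻²] = kg⁻¹·m⁻²·s⁴·A²
  (2) [electrical conductance] = kg⁻¹·m⁻²·s³·A²
  (3) F = C·V⁻¹ = kg⁻¹·m⁻²·s⁴·A²
  (4) A·s·V⁻¹ = A·s·(J·C⁻¹)⁻¹ = kg⁻¹·m⁻²·s⁴·A²
  (5) [capacitance] = kg⁻¹·m⁻²·s⁴·A²
All reduce to kg⁻¹·m⁻²·s⁴·A² except (2), which is kg⁻¹·m⁻²·s³·A².

(2)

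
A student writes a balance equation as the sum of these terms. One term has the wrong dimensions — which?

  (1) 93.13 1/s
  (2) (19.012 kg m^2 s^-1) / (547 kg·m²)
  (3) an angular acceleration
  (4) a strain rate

Reduce each to base SI dimensions:
  (1) s⁻¹
  (2) [kg·m²·s⁻¹] / [kg·m²] = s⁻¹
  (3) [angular acceleration] = s⁻²
  (4) [strain rate] = s⁻¹
All reduce to s⁻¹ except (3), which is s⁻².

(3)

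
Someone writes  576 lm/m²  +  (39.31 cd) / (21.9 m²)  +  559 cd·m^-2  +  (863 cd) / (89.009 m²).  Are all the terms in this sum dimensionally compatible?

Yes

Reduce each to base SI dimensions:
  576 lm/m²:  lm·m⁻² = cd·m⁻² = m⁻²·cd
  (39.31 cd) / (21.9 m²):  [cd] / [m²] = m⁻²·cd
  559 cd·m^-2:  cd·m⁻² = m⁻²·cd
  (863 cd) / (89.009 m²):  [cd] / [m²] = m⁻²·cd
Every term reduces to m⁻²·cd.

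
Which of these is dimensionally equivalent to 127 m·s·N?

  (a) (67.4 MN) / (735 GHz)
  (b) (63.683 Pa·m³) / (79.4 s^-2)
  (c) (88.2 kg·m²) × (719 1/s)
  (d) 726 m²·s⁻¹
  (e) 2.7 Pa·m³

(c)

Reference: N·m·s = kg·m·s⁻²·m·s = kg·m²·s⁻¹.
Each option:
  (a) [kg·m·s⁻²] / [s⁻¹] = kg·m·s⁻¹
  (b) [kg·m²·s⁻²] / [s⁻²] = kg·m²
  (c) [kg·m²] · [s⁻¹] = kg·m²·s⁻¹  ← same
  (d) m²·s⁻¹
  (e) Pa·m³ = N·m⁻²·m³ = kg·m²·s⁻²
Only (c) matches kg·m²·s⁻¹.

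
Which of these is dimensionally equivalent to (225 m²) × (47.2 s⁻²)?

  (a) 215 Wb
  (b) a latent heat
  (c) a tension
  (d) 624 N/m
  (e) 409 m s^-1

Reference: [m²] · [s⁻²] = m²·s⁻².
Each option:
  (a) Wb = V·s = kg·m²·s⁻²·A⁻¹
  (b) [latent heat] = m²·s⁻²  ← same
  (c) [tension] = kg·m·s⁻²
  (d) N·m⁻¹ = kg·m·s⁻²·m⁻¹ = kg·s⁻²
  (e) m·s⁻¹
Only (b) matches m²·s⁻².

(b)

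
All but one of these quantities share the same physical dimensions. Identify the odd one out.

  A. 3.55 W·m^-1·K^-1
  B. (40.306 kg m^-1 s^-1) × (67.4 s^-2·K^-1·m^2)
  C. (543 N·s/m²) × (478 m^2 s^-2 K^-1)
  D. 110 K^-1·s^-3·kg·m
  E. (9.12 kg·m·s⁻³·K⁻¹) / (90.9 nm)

E.

Work out the base dimensions of each:
  A. W·m⁻¹·K⁻¹ = J·s⁻¹·m⁻¹·K⁻¹ = kg·m·s⁻³·K⁻¹
  B. [kg·m⁻¹·s⁻¹] · [m²·s⁻²·K⁻¹] = kg·m·s⁻³·K⁻¹
  C. [kg·m⁻¹·s⁻¹] · [m²·s⁻²·K⁻¹] = kg·m·s⁻³·K⁻¹
  D. kg·m·s⁻³·K⁻¹
  E. [kg·m·s⁻³·K⁻¹] / [m] = kg·s⁻³·K⁻¹
All reduce to kg·m·s⁻³·K⁻¹ except E., which is kg·s⁻³·K⁻¹.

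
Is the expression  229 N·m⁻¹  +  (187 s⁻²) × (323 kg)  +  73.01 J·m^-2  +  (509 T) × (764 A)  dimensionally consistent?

Yes

Dimensions:
  229 N·m⁻¹:  N·m⁻¹ = kg·m·s⁻²·m⁻¹ = kg·s⁻²
  (187 s⁻²) × (323 kg):  [s⁻²] · [kg] = kg·s⁻²
  73.01 J·m^-2:  J·m⁻² = N·m·m⁻² = kg·s⁻²
  (509 T) × (764 A):  [kg·s⁻²·A⁻¹] · [A] = kg·s⁻²
Every term reduces to kg·s⁻².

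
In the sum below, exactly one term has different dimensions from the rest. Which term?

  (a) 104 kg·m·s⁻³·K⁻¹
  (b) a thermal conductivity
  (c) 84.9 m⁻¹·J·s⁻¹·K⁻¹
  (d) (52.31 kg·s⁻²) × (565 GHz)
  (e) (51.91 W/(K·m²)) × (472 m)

Dimensions:
  (a) kg·m·s⁻³·K⁻¹
  (b) [thermal conductivity] = kg·m·s⁻³·K⁻¹
  (c) J·s⁻¹·m⁻¹·K⁻¹ = N·m·s⁻¹·m⁻¹·K⁻¹ = kg·m·s⁻³·K⁻¹
  (d) [kg·s⁻²] · [s⁻¹] = kg·s⁻³
  (e) [kg·s⁻³·K⁻¹] · [m] = kg·m·s⁻³·K⁻¹
All reduce to kg·m·s⁻³·K⁻¹ except (d), which is kg·s⁻³.

(d)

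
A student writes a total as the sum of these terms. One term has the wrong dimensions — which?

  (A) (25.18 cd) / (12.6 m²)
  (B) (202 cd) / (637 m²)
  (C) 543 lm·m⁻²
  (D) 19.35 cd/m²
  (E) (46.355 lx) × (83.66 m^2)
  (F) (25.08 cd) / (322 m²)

(E)

Dimensions:
  (A) [cd] / [m²] = m⁻²·cd
  (B) [cd] / [m²] = m⁻²·cd
  (C) lm·m⁻² = cd·m⁻² = m⁻²·cd
  (D) cd·m⁻² = m⁻²·cd
  (E) [m⁻²·cd] · [m²] = cd
  (F) [cd] / [m²] = m⁻²·cd
All reduce to m⁻²·cd except (E), which is cd.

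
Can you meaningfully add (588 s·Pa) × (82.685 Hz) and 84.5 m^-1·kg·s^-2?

Yes

Expand each in SI base units:
  (588 s·Pa) × (82.685 Hz):  [kg·m⁻¹·s⁻¹] · [s⁻¹] = kg·m⁻¹·s⁻²
  84.5 m^-1·kg·s^-2:  kg·m⁻¹·s⁻²
Both are kg·m⁻¹·s⁻², so they have the same dimensions and can be added.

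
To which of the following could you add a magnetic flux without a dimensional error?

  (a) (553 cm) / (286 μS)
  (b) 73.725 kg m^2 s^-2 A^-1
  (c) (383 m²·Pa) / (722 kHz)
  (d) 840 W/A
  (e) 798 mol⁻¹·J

(b)

Reference: [magnetic flux] = kg·m²·s⁻²·A⁻¹.
Each option:
  (a) [m] / [kg⁻¹·m⁻²·s³·A²] = kg·m³·s⁻³·A⁻²
  (b) kg·m²·s⁻²·A⁻¹  ← same
  (c) [kg·m·s⁻²] / [s⁻¹] = kg·m·s⁻¹
  (d) W·A⁻¹ = J·s⁻¹·A⁻¹ = kg·m²·s⁻³·A⁻¹
  (e) J·mol⁻¹ = N·m·mol⁻¹ = kg·m²·s⁻²·mol⁻¹
Only (b) matches kg·m²·s⁻²·A⁻¹.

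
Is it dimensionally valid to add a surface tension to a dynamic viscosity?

No

In SI base units:
  a surface tension:  [surface tension] = kg·s⁻²
  a dynamic viscosity:  [dynamic viscosity] = kg·m⁻¹·s⁻¹
kg·s⁻² ≠ kg·m⁻¹·s⁻¹, so they cannot be added.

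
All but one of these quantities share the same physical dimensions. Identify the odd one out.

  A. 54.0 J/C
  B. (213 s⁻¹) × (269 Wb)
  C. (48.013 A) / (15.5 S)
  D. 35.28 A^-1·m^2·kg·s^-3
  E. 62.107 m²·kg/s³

Expand each in SI base units:
  A. J·C⁻¹ = N·m·(s·A)⁻¹ = kg·m²·s⁻³·A⁻¹
  B. [s⁻¹] · [kg·m²·s⁻²·A⁻¹] = kg·m²·s⁻³·A⁻¹
  C. [A] / [kg⁻¹·m⁻²·s³·A²] = kg·m²·s⁻³·A⁻¹
  D. kg·m²·s⁻³·A⁻¹
  E. kg·m²·s⁻³
All reduce to kg·m²·s⁻³·A⁻¹ except E., which is kg·m²·s⁻³.

E.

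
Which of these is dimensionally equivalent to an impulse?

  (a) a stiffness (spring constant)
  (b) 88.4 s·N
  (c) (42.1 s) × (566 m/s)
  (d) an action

Reference: [impulse] = kg·m·s⁻¹.
Each option:
  (a) [stiffness (spring constant)] = kg·s⁻²
  (b) N·s = kg·m·s⁻²·s = kg·m·s⁻¹  ← same
  (c) [s] · [m·s⁻¹] = m
  (d) [action] = kg·m²·s⁻¹
Only (b) matches kg·m·s⁻¹.

(b)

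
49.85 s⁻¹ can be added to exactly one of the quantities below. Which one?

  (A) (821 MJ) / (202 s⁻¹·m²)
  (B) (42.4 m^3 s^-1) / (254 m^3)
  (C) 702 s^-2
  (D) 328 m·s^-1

Reference: s⁻¹.
Each option:
  (A) [kg·m²·s⁻²] / [m²·s⁻¹] = kg·s⁻¹
  (B) [m³·s⁻¹] / [m³] = s⁻¹  ← same
  (C) s⁻²
  (D) m·s⁻¹
Only (B) matches s⁻¹.

(B)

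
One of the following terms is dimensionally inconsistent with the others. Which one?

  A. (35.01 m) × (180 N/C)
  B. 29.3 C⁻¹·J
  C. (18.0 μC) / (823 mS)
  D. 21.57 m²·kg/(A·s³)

C.

Work out the base dimensions of each:
  A. [m] · [kg·m·s⁻³·A⁻¹] = kg·m²·s⁻³·A⁻¹
  B. J·C⁻¹ = N·m·(s·A)⁻¹ = kg·m²·s⁻³·A⁻¹
  C. [s·A] / [kg⁻¹·m⁻²·s³·A²] = kg·m²·s⁻²·A⁻¹
  D. kg·m²·s⁻³·A⁻¹
All reduce to kg·m²·s⁻³·A⁻¹ except C., which is kg·m²·s⁻²·A⁻¹.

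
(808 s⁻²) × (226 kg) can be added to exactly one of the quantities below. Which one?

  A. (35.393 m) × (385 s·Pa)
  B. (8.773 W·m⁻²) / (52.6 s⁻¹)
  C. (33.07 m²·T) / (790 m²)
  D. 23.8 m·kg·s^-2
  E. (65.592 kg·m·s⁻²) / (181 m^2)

B.

Reference: [s⁻²] · [kg] = kg·s⁻².
Each option:
  A. [m] · [kg·m⁻¹·s⁻¹] = kg·s⁻¹
  B. [kg·s⁻³] / [s⁻¹] = kg·s⁻²  ← same
  C. [kg·m²·s⁻²·A⁻¹] / [m²] = kg·s⁻²·A⁻¹
  D. kg·m·s⁻²
  E. [kg·m·s⁻²] / [m²] = kg·m⁻¹·s⁻²
Only B. matches kg·s⁻².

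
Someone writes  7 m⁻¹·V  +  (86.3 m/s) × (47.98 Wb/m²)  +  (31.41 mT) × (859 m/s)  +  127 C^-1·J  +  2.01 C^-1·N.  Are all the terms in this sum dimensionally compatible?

No

Work out the base dimensions of each:
  7 m⁻¹·V:  V·m⁻¹ = J·C⁻¹·m⁻¹ = kg·m·s⁻³·A⁻¹
  (86.3 m/s) × (47.98 Wb/m²):  [m·s⁻¹] · [kg·s⁻²·A⁻¹] = kg·m·s⁻³·A⁻¹
  (31.41 mT) × (859 m/s):  [kg·s⁻²·A⁻¹] · [m·s⁻¹] = kg·m·s⁻³·A⁻¹
  127 C^-1·J:  J·C⁻¹ = N·m·(s·A)⁻¹ = kg·m²·s⁻³·A⁻¹
  2.01 C^-1·N:  N·C⁻¹ = kg·m·s⁻²·(s·A)⁻¹ = kg·m·s⁻³·A⁻¹
The terms do not share a single dimension (kg·m²·s⁻³·A⁻¹ vs kg·m·s⁻³·A⁻¹).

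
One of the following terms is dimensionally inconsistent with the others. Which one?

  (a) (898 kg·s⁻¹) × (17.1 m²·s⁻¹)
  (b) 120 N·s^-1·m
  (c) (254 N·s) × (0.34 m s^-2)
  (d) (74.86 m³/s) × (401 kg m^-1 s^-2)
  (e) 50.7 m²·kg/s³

Dimensions:
  (a) [kg·s⁻¹] · [m²·s⁻¹] = kg·m²·s⁻²
  (b) N·m·s⁻¹ = kg·m·s⁻²·m·s⁻¹ = kg·m²·s⁻³
  (c) [kg·m·s⁻¹] · [m·s⁻²] = kg·m²·s⁻³
  (d) [m³·s⁻¹] · [kg·m⁻¹·s⁻²] = kg·m²·s⁻³
  (e) kg·m²·s⁻³
All reduce to kg·m²·s⁻³ except (a), which is kg·m²·s⁻².

(a)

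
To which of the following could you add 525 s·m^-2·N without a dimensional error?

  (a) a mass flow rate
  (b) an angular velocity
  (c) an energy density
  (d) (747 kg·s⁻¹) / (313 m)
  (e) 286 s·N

(d)

Reference: N·s·m⁻² = kg·m·s⁻²·s·m⁻² = kg·m⁻¹·s⁻¹.
Each option:
  (a) [mass flow rate] = kg·s⁻¹
  (b) [angular velocity] = s⁻¹
  (c) [energy density] = kg·m⁻¹·s⁻²
  (d) [kg·s⁻¹] / [m] = kg·m⁻¹·s⁻¹  ← same
  (e) N·s = kg·m·s⁻²·s = kg·m·s⁻¹
Only (d) matches kg·m⁻¹·s⁻¹.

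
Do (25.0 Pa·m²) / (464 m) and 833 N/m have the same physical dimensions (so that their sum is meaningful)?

Yes

Reduce each to base SI dimensions:
  (25.0 Pa·m²) / (464 m):  [kg·m·s⁻²] / [m] = kg·s⁻²
  833 N/m:  N·m⁻¹ = kg·m·s⁻²·m⁻¹ = kg·s⁻²
Both are kg·s⁻², so they have the same dimensions and can be added.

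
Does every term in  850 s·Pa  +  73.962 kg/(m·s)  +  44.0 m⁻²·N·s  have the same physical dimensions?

Yes

Expand each in SI base units:
  850 s·Pa:  Pa·s = N·m⁻²·s = kg·m⁻¹·s⁻¹
  73.962 kg/(m·s):  kg·m⁻¹·s⁻¹
  44.0 m⁻²·N·s:  N·s·m⁻² = kg·m·s⁻²·s·m⁻² = kg·m⁻¹·s⁻¹
Every term reduces to kg·m⁻¹·s⁻¹.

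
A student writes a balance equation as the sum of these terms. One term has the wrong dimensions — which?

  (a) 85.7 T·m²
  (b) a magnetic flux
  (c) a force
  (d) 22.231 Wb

Work out the base dimensions of each:
  (a) T·m² = Wb·m⁻²·m² = kg·m²·s⁻²·A⁻¹
  (b) [magnetic flux] = kg·m²·s⁻²·A⁻¹
  (c) [force] = kg·m·s⁻²
  (d) Wb = V·s = kg·m²·s⁻²·A⁻¹
All reduce to kg·m²·s⁻²·A⁻¹ except (c), which is kg·m·s⁻².

(c)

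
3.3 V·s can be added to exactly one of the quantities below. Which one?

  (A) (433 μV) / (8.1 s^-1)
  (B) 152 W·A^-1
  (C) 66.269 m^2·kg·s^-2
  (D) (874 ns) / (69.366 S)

Reference: V·s = J·C⁻¹·s = kg·m²·s⁻²·A⁻¹.
Each option:
  (A) [kg·m²·s⁻³·A⁻¹] / [s⁻¹] = kg·m²·s⁻²·A⁻¹  ← same
  (B) W·A⁻¹ = J·s⁻¹·A⁻¹ = kg·m²·s⁻³·A⁻¹
  (C) kg·m²·s⁻²
  (D) [s] / [kg⁻¹·m⁻²·s³·A²] = kg·m²·s⁻²·A⁻²
Only (A) matches kg·m²·s⁻²·A⁻¹.

(A)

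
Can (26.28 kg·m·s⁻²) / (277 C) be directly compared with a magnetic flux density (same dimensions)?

Work out the base dimensions of each:
  (26.28 kg·m·s⁻²) / (277 C):  [kg·m·s⁻²] / [s·A] = kg·m·s⁻³·A⁻¹
  a magnetic flux density:  [magnetic flux density] = kg·s⁻²·A⁻¹
kg·m·s⁻³·A⁻¹ ≠ kg·s⁻²·A⁻¹, so they cannot be added.

No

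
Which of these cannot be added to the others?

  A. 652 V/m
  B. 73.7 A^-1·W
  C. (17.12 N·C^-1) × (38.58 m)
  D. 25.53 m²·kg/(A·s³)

A.

Expand each in SI base units:
  A. V·m⁻¹ = J·C⁻¹·m⁻¹ = kg·m·s⁻³·A⁻¹
  B. W·A⁻¹ = J·s⁻¹·A⁻¹ = kg·m²·s⁻³·A⁻¹
  C. [kg·m·s⁻³·A⁻¹] · [m] = kg·m²·s⁻³·A⁻¹
  D. kg·m²·s⁻³·A⁻¹
All reduce to kg·m²·s⁻³·A⁻¹ except A., which is kg·m·s⁻³·A⁻¹.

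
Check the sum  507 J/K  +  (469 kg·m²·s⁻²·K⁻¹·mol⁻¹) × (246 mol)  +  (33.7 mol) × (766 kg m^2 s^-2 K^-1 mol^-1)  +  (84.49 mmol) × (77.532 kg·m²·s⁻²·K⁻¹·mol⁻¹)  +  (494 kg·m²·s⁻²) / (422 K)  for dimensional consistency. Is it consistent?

Yes

Work out the base dimensions of each:
  507 J/K:  J·K⁻¹ = N·m·K⁻¹ = kg·m²·s⁻²·K⁻¹
  (469 kg·m²·s⁻²·K⁻¹·mol⁻¹) × (246 mol):  [kg·m²·s⁻²·K⁻¹·mol⁻¹] · [mol] = kg·m²·s⁻²·K⁻¹
  (33.7 mol) × (766 kg m^2 s^-2 K^-1 mol^-1):  [mol] · [kg·m²·s⁻²·K⁻¹·mol⁻¹] = kg·m²·s⁻²·K⁻¹
  (84.49 mmol) × (77.532 kg·m²·s⁻²·K⁻¹·mol⁻¹):  [mol] · [kg·m²·s⁻²·K⁻¹·mol⁻¹] = kg·m²·s⁻²·K⁻¹
  (494 kg·m²·s⁻²) / (422 K):  [kg·m²·s⁻²] / [K] = kg·m²·s⁻²·K⁻¹
Every term reduces to kg·m²·s⁻²·K⁻¹.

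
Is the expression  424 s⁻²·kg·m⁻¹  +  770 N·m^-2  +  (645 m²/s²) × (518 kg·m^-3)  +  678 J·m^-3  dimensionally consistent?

Yes

Work out the base dimensions of each:
  424 s⁻²·kg·m⁻¹:  kg·m⁻¹·s⁻²
  770 N·m^-2:  N·m⁻² = kg·m·s⁻²·m⁻² = kg·m⁻¹·s⁻²
  (645 m²/s²) × (518 kg·m^-3):  [m²·s⁻²] · [kg·m⁻³] = kg·m⁻¹·s⁻²
  678 J·m^-3:  J·m⁻³ = N·m·m⁻³ = kg·m⁻¹·s⁻²
Every term reduces to kg·m⁻¹·s⁻².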